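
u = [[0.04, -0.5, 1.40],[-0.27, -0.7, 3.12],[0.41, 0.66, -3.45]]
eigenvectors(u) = [[0.31, 0.92, 0.76], [0.64, 0.36, 0.62], [-0.70, 0.17, 0.21]]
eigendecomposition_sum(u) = [[-0.16, -0.30, 1.49], [-0.34, -0.64, 3.15], [0.37, 0.69, -3.43]] + [[0.22, -0.23, -0.12],[0.09, -0.09, -0.05],[0.04, -0.04, -0.02]] + [[-0.02,  0.03,  0.02], [-0.01,  0.03,  0.02], [-0.00,  0.01,  0.01]]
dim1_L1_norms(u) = [1.94, 4.09, 4.52]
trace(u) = -4.11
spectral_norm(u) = 4.99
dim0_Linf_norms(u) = [0.41, 0.7, 3.45]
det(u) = -0.01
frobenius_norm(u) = 5.00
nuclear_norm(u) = 5.29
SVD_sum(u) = [[-0.13,-0.31,1.43], [-0.29,-0.68,3.12], [0.32,0.75,-3.44]] + [[0.17,  -0.19,  -0.02], [0.02,  -0.02,  -0.00], [0.09,  -0.09,  -0.01]] + [[-0.0, -0.0, -0.0], [0.0, 0.00, 0.0], [0.00, 0.0, 0.00]]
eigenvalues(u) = [-4.23, 0.11, 0.02]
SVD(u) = [[0.29,-0.89,-0.35], [0.64,-0.09,0.76], [-0.71,-0.45,0.54]] @ diag([4.993173838877639, 0.2885989710334491, 0.0050644512415578295]) @ [[-0.09,-0.21,0.97], [-0.68,0.73,0.1], [0.73,0.65,0.21]]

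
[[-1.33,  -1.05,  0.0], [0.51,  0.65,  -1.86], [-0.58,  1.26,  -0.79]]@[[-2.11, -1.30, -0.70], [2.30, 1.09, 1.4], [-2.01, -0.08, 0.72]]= [[0.39, 0.58, -0.54], [4.16, 0.19, -0.79], [5.71, 2.19, 1.60]]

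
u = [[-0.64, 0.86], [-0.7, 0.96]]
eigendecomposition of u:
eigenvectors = [[-0.82, -0.65], [-0.58, -0.76]]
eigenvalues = [-0.03, 0.35]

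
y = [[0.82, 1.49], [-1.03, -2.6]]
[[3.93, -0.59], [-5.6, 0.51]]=y @[[3.14, -1.28], [0.91, 0.31]]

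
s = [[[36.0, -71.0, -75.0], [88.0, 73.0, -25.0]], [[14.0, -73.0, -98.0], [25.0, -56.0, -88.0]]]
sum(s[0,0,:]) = -110.0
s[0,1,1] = 73.0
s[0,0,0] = 36.0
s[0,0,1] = -71.0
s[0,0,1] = -71.0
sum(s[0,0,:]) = -110.0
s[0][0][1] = -71.0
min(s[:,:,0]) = 14.0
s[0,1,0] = 88.0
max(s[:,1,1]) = 73.0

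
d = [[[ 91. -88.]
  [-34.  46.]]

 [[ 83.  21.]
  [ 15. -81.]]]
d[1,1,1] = -81.0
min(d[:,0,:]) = -88.0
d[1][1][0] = 15.0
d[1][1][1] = -81.0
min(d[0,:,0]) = -34.0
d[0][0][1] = -88.0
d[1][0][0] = 83.0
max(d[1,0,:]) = 83.0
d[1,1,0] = 15.0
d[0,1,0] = -34.0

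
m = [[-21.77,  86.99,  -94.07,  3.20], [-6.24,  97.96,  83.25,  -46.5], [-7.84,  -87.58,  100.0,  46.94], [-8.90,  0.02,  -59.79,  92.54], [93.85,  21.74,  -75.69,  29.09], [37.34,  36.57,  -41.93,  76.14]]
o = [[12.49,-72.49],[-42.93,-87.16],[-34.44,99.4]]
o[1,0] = -42.93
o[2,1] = 99.4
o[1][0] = -42.93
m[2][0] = -7.84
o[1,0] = -42.93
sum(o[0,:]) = -59.99999999999999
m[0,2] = -94.07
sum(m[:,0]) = 86.44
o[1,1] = -87.16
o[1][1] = -87.16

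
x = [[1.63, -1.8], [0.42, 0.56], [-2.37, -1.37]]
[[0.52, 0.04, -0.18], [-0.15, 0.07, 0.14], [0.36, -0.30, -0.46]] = x @ [[0.01, 0.09, 0.09], [-0.28, 0.06, 0.18]]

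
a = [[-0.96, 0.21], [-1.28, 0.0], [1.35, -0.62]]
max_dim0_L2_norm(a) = 2.09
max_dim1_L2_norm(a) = 1.49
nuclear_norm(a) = 2.57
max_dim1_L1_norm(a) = 1.97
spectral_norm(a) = 2.15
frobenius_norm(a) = 2.19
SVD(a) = [[-0.46, -0.06], [-0.58, -0.74], [0.68, -0.67]] @ diag([2.1537660553948794, 0.41508044838173447]) @ [[0.97, -0.24],[0.24, 0.97]]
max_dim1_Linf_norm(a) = 1.35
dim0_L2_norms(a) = [2.09, 0.65]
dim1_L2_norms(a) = [0.98, 1.28, 1.49]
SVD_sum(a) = [[-0.95, 0.24], [-1.21, 0.3], [1.42, -0.35]] + [[-0.01, -0.03], [-0.07, -0.30], [-0.07, -0.27]]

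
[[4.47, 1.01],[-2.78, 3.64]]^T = [[4.47,-2.78], [1.01,3.64]]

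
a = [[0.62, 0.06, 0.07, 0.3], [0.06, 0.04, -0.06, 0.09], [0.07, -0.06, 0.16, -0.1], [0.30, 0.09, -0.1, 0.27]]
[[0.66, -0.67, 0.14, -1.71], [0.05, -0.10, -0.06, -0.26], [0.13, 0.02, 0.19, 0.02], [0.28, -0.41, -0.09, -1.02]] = a @ [[0.87, -1.36, -0.05, -2.84], [0.67, 1.32, 0.32, -0.65], [0.73, 1.23, 1.45, 1.13], [0.11, 0.02, 0.17, 0.03]]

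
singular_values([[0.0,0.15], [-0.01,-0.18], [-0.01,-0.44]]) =[0.5, 0.01]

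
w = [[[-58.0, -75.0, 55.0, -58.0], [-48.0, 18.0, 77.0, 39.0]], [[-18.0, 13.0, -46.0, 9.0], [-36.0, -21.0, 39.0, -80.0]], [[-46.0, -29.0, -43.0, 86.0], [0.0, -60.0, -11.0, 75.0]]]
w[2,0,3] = 86.0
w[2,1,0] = 0.0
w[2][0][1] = -29.0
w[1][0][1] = 13.0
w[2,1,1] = -60.0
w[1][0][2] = -46.0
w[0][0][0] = -58.0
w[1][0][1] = 13.0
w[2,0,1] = -29.0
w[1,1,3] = -80.0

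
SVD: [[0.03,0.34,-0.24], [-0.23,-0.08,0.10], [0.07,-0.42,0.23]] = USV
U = [[-0.65, 0.11, 0.76], [0.19, -0.94, 0.30], [0.74, 0.34, 0.58]]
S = [0.64, 0.25, 0.02]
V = [[-0.02, -0.85, 0.53],[0.98, -0.13, -0.17],[-0.21, -0.52, -0.83]]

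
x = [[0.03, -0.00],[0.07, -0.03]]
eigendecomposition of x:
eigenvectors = [[0.00, 0.65], [1.0, 0.76]]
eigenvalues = [-0.03, 0.03]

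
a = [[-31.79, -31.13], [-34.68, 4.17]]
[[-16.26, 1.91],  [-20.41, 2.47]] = a @[[0.58, -0.07], [-0.07, 0.01]]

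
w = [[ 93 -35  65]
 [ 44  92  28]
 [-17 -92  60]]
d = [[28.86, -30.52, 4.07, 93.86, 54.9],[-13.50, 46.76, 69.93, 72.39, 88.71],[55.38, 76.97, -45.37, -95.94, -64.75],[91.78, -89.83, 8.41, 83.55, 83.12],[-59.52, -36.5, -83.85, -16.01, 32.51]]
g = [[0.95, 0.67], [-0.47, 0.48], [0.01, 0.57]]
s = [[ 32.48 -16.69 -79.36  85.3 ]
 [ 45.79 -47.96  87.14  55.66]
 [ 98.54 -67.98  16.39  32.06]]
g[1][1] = 0.477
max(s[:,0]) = 98.54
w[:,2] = [65, 28, 60]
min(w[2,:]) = -92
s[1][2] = 87.14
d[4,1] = -36.5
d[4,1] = -36.5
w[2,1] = -92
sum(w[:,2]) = 153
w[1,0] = 44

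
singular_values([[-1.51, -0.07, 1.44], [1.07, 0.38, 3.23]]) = [3.58, 1.81]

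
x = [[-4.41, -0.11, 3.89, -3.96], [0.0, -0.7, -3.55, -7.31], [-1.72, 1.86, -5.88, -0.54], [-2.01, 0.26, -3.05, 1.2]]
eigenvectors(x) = [[-0.31+0.00j, (0.19+0.2j), (0.19-0.2j), 0.54+0.00j], [-0.81+0.00j, (-0.79+0j), (-0.79-0j), 0.74+0.00j], [-0.14+0.00j, (-0.35+0.34j), (-0.35-0.34j), 0.26+0.00j], [(0.47+0j), -0.19+0.17j, -0.19-0.17j, 0.29+0.00j]]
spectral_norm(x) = 9.14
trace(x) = -9.79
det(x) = -360.21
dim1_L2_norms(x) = [7.09, 8.16, 6.43, 3.85]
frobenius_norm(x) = 13.15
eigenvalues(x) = [(2.98+0j), (-4+3.07j), (-4-3.07j), (-4.76+0j)]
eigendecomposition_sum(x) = [[0.25+0.00j, (0.16+0j), 0.52-0.00j, (-1.38+0j)], [(0.65+0j), (0.41+0j), (1.35-0j), -3.56+0.00j], [(0.11+0j), 0.07+0.00j, (0.23-0j), (-0.61+0j)], [(-0.38+0j), -0.24+0.00j, (-0.79+0j), (2.08+0j)]] + [[-0.93+0.14j, (0.53-0.69j), 0.10+2.16j, (0.31-0.46j)], [1.59-2.18j, 0.35+2.45j, -4.62-4.13j, 0.31+1.55j], [(-0.24-1.65j), (1.21+0.93j), -3.82+0.17j, (0.81+0.55j)], [-0.08-0.85j, 0.60+0.51j, -1.96-0.01j, 0.40+0.30j]] + [[(-0.93-0.14j),  (0.53+0.69j),  0.10-2.16j,  0.31+0.46j],[(1.59+2.18j),  0.35-2.45j,  (-4.62+4.13j),  0.31-1.55j],[(-0.24+1.65j),  (1.21-0.93j),  -3.82-0.17j,  0.81-0.55j],[-0.08+0.85j,  (0.6-0.51j),  -1.96+0.01j,  (0.4-0.3j)]] + [[-2.80-0.00j, (-1.32-0j), (3.17+0j), (-3.2-0j)], [-3.83-0.00j, -1.81-0.00j, (4.34+0j), -4.38-0.00j], [(-1.35-0j), (-0.64-0j), 1.53+0.00j, (-1.55-0j)], [-1.47-0.00j, (-0.69-0j), 1.66+0.00j, (-1.68-0j)]]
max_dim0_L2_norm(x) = 8.46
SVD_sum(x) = [[-0.26, 0.05, -0.84, -0.97], [-1.53, 0.31, -4.9, -5.67], [-0.91, 0.19, -2.94, -3.39], [-0.29, 0.06, -0.94, -1.09]] + [[-1.56, -0.96, 4.79, -3.78],  [-0.43, -0.27, 1.33, -1.05],  [0.97, 0.6, -2.98, 2.35],  [0.63, 0.39, -1.92, 1.51]] + [[-2.61,0.71,-0.07,0.8],[2.00,-0.55,0.06,-0.62],[-1.9,0.52,-0.05,0.59],[-2.17,0.59,-0.06,0.67]] + [[0.02, 0.09, 0.01, -0.01], [-0.04, -0.2, -0.03, 0.03], [0.12, 0.56, 0.09, -0.08], [-0.17, -0.78, -0.12, 0.11]]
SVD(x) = [[-0.14, 0.78, -0.60, -0.09], [-0.84, 0.22, 0.46, 0.2], [-0.50, -0.49, -0.43, -0.57], [-0.16, -0.31, -0.5, 0.79]] @ diag([9.142223436973012, 8.119399950568956, 4.730705804129378, 1.0257766160031787]) @ [[0.20, -0.04, 0.64, 0.74], [-0.24, -0.15, 0.75, -0.59], [0.92, -0.25, 0.03, -0.28], [-0.21, -0.95, -0.15, 0.14]]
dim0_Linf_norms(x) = [4.41, 1.86, 5.88, 7.31]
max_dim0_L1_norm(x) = 16.37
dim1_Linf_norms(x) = [4.41, 7.31, 5.88, 3.05]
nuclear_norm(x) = 23.02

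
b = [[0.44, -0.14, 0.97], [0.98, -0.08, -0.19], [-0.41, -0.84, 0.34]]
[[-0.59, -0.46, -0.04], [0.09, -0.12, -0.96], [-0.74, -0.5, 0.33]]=b@[[0.04, -0.14, -0.89], [0.65, 0.53, 0.2], [-0.53, -0.33, 0.39]]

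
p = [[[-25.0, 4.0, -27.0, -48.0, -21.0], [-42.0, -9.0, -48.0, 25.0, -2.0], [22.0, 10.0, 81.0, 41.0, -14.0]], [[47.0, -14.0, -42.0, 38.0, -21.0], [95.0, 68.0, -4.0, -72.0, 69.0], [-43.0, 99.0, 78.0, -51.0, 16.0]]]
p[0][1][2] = -48.0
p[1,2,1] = 99.0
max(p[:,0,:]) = 47.0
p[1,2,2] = 78.0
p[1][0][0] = 47.0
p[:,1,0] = [-42.0, 95.0]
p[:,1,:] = [[-42.0, -9.0, -48.0, 25.0, -2.0], [95.0, 68.0, -4.0, -72.0, 69.0]]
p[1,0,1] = -14.0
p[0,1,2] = -48.0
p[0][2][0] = 22.0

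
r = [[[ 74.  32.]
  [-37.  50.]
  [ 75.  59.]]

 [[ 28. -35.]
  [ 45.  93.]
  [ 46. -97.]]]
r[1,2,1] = -97.0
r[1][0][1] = -35.0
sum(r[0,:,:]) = 253.0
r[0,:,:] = [[74.0, 32.0], [-37.0, 50.0], [75.0, 59.0]]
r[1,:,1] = [-35.0, 93.0, -97.0]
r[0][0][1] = 32.0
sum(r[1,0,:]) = -7.0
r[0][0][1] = 32.0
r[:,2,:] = [[75.0, 59.0], [46.0, -97.0]]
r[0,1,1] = 50.0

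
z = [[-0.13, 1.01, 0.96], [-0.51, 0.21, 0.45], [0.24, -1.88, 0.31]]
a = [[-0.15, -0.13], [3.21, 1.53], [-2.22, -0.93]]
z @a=[[1.13, 0.67],[-0.25, -0.03],[-6.76, -3.20]]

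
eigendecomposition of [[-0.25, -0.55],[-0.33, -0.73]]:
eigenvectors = [[0.91,  0.60], [-0.41,  0.8]]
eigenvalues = [-0.0, -0.98]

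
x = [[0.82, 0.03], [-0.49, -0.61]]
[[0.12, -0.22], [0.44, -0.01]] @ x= [[0.21, 0.14], [0.37, 0.02]]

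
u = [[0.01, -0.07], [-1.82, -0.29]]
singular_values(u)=[1.84, 0.07]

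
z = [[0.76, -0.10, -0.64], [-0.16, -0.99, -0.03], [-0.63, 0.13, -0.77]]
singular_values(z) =[1.01, 1.0, 1.0]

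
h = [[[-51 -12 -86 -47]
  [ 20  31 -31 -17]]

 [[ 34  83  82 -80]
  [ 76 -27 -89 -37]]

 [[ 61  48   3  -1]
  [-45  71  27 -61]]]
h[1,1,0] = 76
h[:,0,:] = [[-51, -12, -86, -47], [34, 83, 82, -80], [61, 48, 3, -1]]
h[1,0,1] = 83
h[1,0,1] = 83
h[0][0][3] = -47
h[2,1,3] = -61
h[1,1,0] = 76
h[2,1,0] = -45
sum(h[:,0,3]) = -128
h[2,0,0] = 61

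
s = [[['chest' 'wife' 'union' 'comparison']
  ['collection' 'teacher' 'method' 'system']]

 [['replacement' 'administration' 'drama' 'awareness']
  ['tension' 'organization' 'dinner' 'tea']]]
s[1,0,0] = 'replacement'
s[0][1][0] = 'collection'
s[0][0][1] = 'wife'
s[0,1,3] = 'system'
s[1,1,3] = 'tea'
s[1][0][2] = 'drama'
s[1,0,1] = 'administration'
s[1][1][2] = 'dinner'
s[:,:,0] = [['chest', 'collection'], ['replacement', 'tension']]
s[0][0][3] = 'comparison'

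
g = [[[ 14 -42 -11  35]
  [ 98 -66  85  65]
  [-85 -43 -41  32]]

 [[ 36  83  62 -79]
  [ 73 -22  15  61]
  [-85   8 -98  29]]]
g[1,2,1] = 8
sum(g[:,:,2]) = 12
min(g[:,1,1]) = -66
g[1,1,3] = 61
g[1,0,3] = -79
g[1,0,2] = 62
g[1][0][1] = 83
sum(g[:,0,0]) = 50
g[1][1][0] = 73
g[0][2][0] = -85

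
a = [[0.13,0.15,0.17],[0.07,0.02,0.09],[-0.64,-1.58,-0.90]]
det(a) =0.000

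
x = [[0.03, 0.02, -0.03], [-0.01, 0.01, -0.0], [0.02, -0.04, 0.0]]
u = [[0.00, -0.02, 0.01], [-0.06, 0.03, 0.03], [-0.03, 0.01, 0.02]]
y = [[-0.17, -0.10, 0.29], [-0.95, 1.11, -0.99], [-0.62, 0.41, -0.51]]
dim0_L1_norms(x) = [0.06, 0.07, 0.03]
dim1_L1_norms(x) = [0.08, 0.02, 0.06]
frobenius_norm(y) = 2.01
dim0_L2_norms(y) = [1.15, 1.19, 1.15]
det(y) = 0.10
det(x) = -0.00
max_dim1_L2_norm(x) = 0.05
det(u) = -0.00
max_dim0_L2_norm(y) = 1.19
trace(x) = 0.04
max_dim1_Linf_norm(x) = 0.04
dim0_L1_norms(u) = [0.09, 0.06, 0.06]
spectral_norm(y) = 1.98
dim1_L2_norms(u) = [0.02, 0.07, 0.04]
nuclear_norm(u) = 0.11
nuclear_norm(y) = 2.47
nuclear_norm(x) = 0.10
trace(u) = 0.05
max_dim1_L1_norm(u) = 0.12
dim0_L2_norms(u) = [0.07, 0.04, 0.04]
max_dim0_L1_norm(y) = 1.79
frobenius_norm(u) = 0.09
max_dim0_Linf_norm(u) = 0.06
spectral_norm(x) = 0.05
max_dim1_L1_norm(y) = 3.05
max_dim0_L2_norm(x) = 0.05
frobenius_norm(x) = 0.07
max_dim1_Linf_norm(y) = 1.11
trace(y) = 0.43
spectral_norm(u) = 0.08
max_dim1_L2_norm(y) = 1.76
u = y @ x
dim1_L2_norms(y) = [0.35, 1.76, 0.9]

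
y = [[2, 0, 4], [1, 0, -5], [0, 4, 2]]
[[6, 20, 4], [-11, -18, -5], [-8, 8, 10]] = y@ [[-1, 2, 0], [-3, 0, 2], [2, 4, 1]]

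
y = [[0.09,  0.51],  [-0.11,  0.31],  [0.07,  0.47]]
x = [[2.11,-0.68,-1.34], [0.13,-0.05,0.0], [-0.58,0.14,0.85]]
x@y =[[0.17, 0.24], [0.02, 0.05], [-0.01, 0.15]]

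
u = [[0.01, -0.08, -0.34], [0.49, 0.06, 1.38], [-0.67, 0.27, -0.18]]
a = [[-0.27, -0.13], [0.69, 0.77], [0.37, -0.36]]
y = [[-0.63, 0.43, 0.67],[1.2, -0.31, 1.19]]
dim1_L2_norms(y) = [1.02, 1.72]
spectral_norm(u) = 1.55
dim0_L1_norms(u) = [1.17, 0.41, 1.9]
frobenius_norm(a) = 1.19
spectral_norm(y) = 1.72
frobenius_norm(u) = 1.68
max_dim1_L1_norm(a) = 1.46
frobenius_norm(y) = 2.00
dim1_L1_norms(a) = [0.4, 1.46, 0.73]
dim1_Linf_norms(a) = [0.27, 0.77, 0.37]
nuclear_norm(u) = 2.20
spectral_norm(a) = 1.07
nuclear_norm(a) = 1.60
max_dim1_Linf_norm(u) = 1.38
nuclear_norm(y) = 2.73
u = a @ y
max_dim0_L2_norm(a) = 0.86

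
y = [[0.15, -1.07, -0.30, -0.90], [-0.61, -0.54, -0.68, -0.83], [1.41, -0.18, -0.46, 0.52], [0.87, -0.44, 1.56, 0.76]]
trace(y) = -0.09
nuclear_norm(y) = 5.51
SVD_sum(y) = [[-0.39, -0.06, -0.41, -0.4], [-0.71, -0.10, -0.74, -0.73], [0.46, 0.07, 0.47, 0.47], [1.02, 0.15, 1.06, 1.04]] + [[0.71, -0.76, -0.31, -0.27], [0.23, -0.25, -0.1, -0.09], [0.65, -0.69, -0.28, -0.25], [0.15, -0.16, -0.06, -0.06]] + [[-0.20, -0.29, 0.4, -0.18], [-0.09, -0.13, 0.19, -0.08], [0.31, 0.46, -0.64, 0.28], [-0.28, -0.41, 0.58, -0.25]] + [[0.03, 0.03, 0.02, -0.05], [-0.04, -0.05, -0.03, 0.07], [-0.01, -0.01, -0.01, 0.02], [-0.01, -0.02, -0.01, 0.03]]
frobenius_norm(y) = 3.22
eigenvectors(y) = [[(0.32-0.2j), (0.32+0.2j), -0.24+0.00j, (0.26+0j)], [0.40+0.01j, (0.4-0.01j), -0.08+0.00j, (0.54+0j)], [-0.11-0.17j, (-0.11+0.17j), (0.8+0j), (0.52+0j)], [(-0.81+0j), (-0.81-0j), (-0.54+0j), -0.61+0.00j]]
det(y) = 0.68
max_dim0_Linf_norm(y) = 1.56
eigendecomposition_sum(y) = [[(0.11+0.76j),-0.19-0.54j,(-0.17+0.18j),(-0.26+0j)],[(-0.35+0.75j),0.15-0.60j,-0.25+0.06j,-0.24-0.15j],[0.41-0.06j,(-0.29+0.1j),0.10+0.09j,0.00+0.14j],[0.67-1.52j,(-0.26+1.21j),(0.51-0.14j),(0.49+0.29j)]] + [[(0.11-0.76j), (-0.19+0.54j), (-0.17-0.18j), -0.26-0.00j], [-0.35-0.75j, 0.15+0.60j, (-0.25-0.06j), (-0.24+0.15j)], [0.41+0.06j, (-0.29-0.1j), (0.1-0.09j), -0.14j], [(0.67+1.52j), (-0.26-1.21j), (0.51+0.14j), 0.49-0.29j]] + [[-0.14+0.00j, -0.33-0.00j, 0.13+0.00j, (-0.24-0j)],[-0.04+0.00j, (-0.11-0j), (0.04+0j), -0.08-0.00j],[0.45-0.00j, (1.1+0j), (-0.45-0j), (0.78+0j)],[-0.31+0.00j, -0.74-0.00j, 0.30+0.00j, (-0.53-0j)]] + [[(0.07+0j), (-0.35-0j), (-0.1+0j), (-0.13+0j)],[(0.14+0j), -0.73-0.00j, -0.21+0.00j, -0.28+0.00j],[(0.14+0j), (-0.7-0j), -0.21+0.00j, (-0.27+0j)],[(-0.16-0j), (0.82+0j), 0.24-0.00j, 0.31-0.00j]]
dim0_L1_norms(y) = [3.04, 2.23, 3.0, 3.01]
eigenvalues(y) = [(0.84+0.55j), (0.84-0.55j), (-1.22+0j), (-0.55+0j)]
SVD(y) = [[0.29, -0.71, 0.42, -0.49], [0.52, -0.23, 0.19, 0.80], [-0.33, -0.65, -0.66, 0.18], [-0.74, -0.15, 0.59, 0.29]] @ diag([2.4508406551822794, 1.5783910399806842, 1.353501465538502, 0.12921141822421728]) @ [[-0.56,-0.08,-0.59,-0.58], [-0.64,0.68,0.28,0.24], [-0.35,-0.51,0.72,-0.32], [-0.39,-0.52,-0.25,0.71]]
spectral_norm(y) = 2.45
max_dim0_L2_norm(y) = 1.79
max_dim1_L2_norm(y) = 1.99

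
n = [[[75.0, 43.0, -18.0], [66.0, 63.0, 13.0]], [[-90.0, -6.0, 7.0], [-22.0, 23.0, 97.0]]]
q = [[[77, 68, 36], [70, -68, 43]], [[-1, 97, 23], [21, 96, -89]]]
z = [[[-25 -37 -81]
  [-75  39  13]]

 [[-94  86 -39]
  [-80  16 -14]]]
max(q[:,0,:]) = 97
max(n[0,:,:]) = 75.0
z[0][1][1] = 39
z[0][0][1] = -37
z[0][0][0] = -25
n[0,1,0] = 66.0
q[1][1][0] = 21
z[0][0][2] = -81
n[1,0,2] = 7.0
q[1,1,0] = 21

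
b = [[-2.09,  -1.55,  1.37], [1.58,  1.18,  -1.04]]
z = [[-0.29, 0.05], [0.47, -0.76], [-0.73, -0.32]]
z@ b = [[0.69, 0.51, -0.45], [-2.18, -1.63, 1.43], [1.02, 0.75, -0.67]]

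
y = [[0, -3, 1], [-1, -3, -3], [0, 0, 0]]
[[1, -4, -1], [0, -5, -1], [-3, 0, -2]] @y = [[4, 9, 13], [5, 15, 15], [0, 9, -3]]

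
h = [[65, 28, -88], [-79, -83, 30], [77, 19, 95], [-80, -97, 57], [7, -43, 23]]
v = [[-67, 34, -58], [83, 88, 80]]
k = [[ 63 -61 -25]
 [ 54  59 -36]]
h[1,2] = 30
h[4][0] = 7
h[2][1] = 19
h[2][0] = 77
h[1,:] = [-79, -83, 30]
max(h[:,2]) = 95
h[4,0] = 7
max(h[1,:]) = 30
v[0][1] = 34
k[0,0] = 63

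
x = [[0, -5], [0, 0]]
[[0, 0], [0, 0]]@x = [[0, 0], [0, 0]]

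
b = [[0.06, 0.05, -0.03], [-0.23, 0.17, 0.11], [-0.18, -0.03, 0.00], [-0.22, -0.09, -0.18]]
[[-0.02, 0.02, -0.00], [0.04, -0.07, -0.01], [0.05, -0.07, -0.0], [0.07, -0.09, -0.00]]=b@[[-0.27, 0.35, 0.02], [-0.11, 0.07, -0.04], [0.00, 0.03, 0.00]]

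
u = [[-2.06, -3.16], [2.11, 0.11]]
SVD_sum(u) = [[-2.50,-2.76], [1.01,1.11]] + [[0.44, -0.4], [1.10, -1.0]]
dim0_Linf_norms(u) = [2.11, 3.16]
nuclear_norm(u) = 5.62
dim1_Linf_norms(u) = [3.16, 2.11]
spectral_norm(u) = 4.01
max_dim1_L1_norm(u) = 5.22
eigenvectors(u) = [[(0.77+0j), 0.77-0.00j], [(-0.27-0.57j), -0.27+0.57j]]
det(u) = 6.44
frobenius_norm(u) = 4.32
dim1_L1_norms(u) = [5.22, 2.22]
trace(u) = -1.95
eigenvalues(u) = [(-0.98+2.34j), (-0.98-2.34j)]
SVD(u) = [[-0.93,0.37], [0.37,0.93]] @ diag([4.014941890644198, 1.604257340563039]) @ [[0.67, 0.74], [0.74, -0.67]]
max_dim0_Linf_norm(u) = 3.16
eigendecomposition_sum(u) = [[(-1.03+0.95j), -1.58-0.66j], [1.05+0.44j, 0.05+1.40j]] + [[-1.03-0.95j, -1.58+0.66j], [(1.06-0.44j), 0.05-1.40j]]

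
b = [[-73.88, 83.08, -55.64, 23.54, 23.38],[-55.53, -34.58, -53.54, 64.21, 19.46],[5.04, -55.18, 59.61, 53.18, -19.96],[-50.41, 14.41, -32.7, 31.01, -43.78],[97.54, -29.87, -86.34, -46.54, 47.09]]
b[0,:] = [-73.88, 83.08, -55.64, 23.54, 23.38]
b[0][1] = 83.08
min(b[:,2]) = -86.34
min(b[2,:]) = -55.18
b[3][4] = -43.78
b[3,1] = 14.41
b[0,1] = 83.08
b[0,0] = -73.88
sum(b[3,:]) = -81.47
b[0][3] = 23.54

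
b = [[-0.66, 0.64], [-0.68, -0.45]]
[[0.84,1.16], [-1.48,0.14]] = b @ [[0.78, -0.84], [2.12, 0.95]]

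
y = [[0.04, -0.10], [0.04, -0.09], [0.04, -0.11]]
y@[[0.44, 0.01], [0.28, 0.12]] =[[-0.01, -0.01], [-0.01, -0.01], [-0.01, -0.01]]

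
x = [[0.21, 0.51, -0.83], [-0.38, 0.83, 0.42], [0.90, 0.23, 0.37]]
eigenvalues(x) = [(0.2+0.98j), (0.2-0.98j), (1+0j)]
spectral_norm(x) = 1.01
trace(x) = 1.41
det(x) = 1.00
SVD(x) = [[-0.25, -0.14, -0.96], [0.91, 0.29, -0.28], [0.32, -0.95, 0.06]] @ diag([1.006291228727779, 0.999170585292878, 0.9958092711312868]) @ [[-0.11, 0.7, 0.71], [-0.99, -0.05, -0.11], [-0.04, -0.71, 0.7]]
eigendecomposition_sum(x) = [[(0.1+0.48j), 0.21-0.09j, (-0.44+0.07j)],[(-0.23+0j), 0.02+0.11j, (0.01-0.21j)],[(0.43-0.11j), (-0.09-0.19j), 0.08+0.39j]] + [[(0.1-0.48j), 0.21+0.09j, (-0.44-0.07j)], [-0.23-0.00j, (0.02-0.11j), (0.01+0.21j)], [(0.43+0.11j), (-0.09+0.19j), (0.08-0.39j)]] + [[0.01+0.00j, 0.08+0.00j, 0.04-0.00j], [(0.09+0j), (0.79+0j), 0.41-0.00j], [0.04+0.00j, 0.40+0.00j, 0.21-0.00j]]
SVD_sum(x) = [[0.03, -0.18, -0.18], [-0.1, 0.64, 0.65], [-0.04, 0.23, 0.23]] + [[0.14, 0.01, 0.02], [-0.29, -0.01, -0.03], [0.94, 0.04, 0.1]] + [[0.04, 0.68, -0.67],[0.01, 0.2, -0.2],[-0.00, -0.04, 0.04]]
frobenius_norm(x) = 1.73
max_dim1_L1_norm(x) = 1.63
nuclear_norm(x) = 3.00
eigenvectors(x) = [[(0.7+0j), (0.7-0j), 0.09+0.00j], [(-0.06+0.33j), (-0.06-0.33j), 0.89+0.00j], [(-0.03-0.63j), -0.03+0.63j, 0.45+0.00j]]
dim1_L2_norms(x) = [1.0, 1.0, 1.0]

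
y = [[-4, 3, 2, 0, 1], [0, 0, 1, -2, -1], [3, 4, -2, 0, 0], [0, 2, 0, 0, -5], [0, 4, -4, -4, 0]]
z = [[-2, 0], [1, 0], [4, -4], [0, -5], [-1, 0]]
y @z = [[18, -8], [5, 6], [-10, 8], [7, 0], [-12, 36]]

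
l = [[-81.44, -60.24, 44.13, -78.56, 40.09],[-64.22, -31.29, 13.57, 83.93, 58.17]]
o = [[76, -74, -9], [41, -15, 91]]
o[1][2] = 91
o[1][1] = -15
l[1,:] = [-64.22, -31.29, 13.57, 83.93, 58.17]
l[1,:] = [-64.22, -31.29, 13.57, 83.93, 58.17]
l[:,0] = [-81.44, -64.22]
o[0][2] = -9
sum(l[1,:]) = 60.16000000000001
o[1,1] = -15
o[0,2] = -9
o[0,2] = -9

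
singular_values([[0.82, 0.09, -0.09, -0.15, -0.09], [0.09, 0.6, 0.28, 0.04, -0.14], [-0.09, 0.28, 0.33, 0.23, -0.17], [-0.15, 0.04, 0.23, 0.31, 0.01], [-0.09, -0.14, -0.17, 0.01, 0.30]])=[0.91, 0.89, 0.31, 0.25, 0.0]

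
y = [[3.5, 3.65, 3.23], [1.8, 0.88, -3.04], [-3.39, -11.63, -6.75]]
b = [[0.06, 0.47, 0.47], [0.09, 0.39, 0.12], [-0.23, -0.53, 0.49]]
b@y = [[-0.54, -4.83, -4.41],[0.61, -0.72, -1.70],[-3.42, -7.00, -2.44]]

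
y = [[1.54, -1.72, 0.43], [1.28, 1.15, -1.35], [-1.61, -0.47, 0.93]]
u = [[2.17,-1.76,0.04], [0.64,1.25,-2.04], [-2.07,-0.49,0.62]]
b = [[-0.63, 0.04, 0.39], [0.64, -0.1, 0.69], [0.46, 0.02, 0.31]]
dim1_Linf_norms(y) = [1.72, 1.35, 1.61]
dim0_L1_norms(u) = [4.88, 3.5, 2.7]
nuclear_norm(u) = 6.81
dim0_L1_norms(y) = [4.43, 3.34, 2.71]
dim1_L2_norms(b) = [0.74, 0.95, 0.56]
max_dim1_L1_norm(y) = 3.78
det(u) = -7.13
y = u + b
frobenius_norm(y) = 3.74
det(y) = -0.48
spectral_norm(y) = 2.86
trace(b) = -0.42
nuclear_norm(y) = 5.34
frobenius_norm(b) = 1.32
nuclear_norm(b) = 1.90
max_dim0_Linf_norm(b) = 0.69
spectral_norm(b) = 1.12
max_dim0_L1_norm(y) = 4.43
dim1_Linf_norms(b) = [0.63, 0.69, 0.46]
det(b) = 0.06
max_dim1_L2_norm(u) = 2.79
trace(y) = 3.62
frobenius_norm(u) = 4.34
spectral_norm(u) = 3.25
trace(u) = 4.04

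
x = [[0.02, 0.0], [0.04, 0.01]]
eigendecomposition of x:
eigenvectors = [[0.00, 0.24], [1.0, 0.97]]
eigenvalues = [0.01, 0.02]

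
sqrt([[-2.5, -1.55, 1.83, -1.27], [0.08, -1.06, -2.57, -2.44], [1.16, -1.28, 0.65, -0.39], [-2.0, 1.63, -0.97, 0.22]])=[[0.22+1.43j, -0.60+0.51j, (1.54+0.27j), (0.41+1.09j)], [0.09-0.22j, -0.25+0.85j, (0.63+3.35j), 0.17+2.52j], [(0.3-0.54j), (-0.81+0.38j), 2.07+1.88j, 0.55+1.16j], [-0.40+0.93j, (1.11-0.45j), (-2.83-2.25j), -0.76-1.24j]]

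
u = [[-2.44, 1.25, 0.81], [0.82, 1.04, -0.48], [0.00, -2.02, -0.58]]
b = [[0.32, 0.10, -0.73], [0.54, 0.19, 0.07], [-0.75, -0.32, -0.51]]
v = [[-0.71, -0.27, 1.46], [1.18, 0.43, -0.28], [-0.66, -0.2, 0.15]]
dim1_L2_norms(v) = [1.65, 1.29, 0.71]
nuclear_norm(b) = 1.95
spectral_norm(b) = 1.10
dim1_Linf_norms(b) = [0.73, 0.54, 0.75]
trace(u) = -1.98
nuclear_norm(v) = 2.96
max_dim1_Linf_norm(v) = 1.46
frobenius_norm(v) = 2.21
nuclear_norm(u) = 5.73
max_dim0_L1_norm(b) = 1.61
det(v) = 0.06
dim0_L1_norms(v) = [2.55, 0.9, 1.89]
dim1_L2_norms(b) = [0.8, 0.58, 0.96]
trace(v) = -0.13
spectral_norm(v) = 2.00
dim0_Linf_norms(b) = [0.75, 0.32, 0.73]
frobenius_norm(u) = 3.82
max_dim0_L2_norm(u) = 2.59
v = u @ b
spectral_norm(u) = 3.14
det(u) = 3.09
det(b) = 0.02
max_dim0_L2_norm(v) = 1.53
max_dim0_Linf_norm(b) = 0.75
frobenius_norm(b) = 1.38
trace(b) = 0.00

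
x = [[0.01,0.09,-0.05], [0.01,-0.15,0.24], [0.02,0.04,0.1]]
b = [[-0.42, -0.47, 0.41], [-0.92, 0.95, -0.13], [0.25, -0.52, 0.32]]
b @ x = [[-0.00, 0.05, -0.05], [-0.0, -0.23, 0.26], [0.00, 0.11, -0.11]]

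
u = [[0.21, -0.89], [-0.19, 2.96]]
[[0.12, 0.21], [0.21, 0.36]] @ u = [[-0.01,0.51], [-0.02,0.88]]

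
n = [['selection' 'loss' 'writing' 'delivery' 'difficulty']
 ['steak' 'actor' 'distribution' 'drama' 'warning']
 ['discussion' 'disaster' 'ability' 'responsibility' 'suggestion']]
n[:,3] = ['delivery', 'drama', 'responsibility']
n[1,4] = 'warning'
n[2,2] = 'ability'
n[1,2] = 'distribution'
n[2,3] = 'responsibility'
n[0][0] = 'selection'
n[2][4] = 'suggestion'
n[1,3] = 'drama'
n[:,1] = ['loss', 'actor', 'disaster']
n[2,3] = 'responsibility'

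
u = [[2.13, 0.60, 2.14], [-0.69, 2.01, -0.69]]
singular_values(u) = [3.17, 2.1]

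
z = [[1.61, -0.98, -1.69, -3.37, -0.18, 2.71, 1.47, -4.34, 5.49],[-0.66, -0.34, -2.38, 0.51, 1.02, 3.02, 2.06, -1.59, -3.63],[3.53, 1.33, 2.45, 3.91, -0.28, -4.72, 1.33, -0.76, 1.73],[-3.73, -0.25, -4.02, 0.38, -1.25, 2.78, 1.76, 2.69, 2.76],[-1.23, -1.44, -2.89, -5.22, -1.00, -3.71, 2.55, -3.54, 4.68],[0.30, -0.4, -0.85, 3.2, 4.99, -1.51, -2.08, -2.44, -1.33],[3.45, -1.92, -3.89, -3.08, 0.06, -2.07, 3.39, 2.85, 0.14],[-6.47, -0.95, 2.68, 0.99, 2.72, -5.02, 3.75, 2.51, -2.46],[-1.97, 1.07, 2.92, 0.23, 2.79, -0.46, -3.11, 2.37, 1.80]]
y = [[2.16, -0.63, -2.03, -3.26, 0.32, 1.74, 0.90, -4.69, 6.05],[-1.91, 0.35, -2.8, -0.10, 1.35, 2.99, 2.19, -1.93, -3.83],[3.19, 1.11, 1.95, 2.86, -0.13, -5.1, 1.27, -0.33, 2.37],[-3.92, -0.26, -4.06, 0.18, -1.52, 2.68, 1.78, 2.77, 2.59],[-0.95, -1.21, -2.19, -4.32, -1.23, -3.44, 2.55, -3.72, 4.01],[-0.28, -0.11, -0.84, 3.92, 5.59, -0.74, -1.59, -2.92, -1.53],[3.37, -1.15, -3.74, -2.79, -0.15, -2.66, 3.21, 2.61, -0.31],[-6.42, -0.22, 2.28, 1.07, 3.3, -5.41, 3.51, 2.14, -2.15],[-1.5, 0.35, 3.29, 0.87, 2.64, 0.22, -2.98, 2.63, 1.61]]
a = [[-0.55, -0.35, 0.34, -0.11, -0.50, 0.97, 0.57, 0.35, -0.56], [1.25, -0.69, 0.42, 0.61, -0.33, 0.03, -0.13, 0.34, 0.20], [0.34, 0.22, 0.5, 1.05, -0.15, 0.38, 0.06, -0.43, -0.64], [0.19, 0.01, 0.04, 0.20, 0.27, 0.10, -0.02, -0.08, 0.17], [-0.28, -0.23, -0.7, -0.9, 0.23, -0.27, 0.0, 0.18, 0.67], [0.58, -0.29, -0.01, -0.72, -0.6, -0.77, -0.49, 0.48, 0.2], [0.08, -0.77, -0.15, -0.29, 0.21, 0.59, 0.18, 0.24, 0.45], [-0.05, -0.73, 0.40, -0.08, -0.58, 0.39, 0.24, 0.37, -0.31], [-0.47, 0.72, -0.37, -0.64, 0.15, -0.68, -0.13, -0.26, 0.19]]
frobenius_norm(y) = 24.25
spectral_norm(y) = 13.57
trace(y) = 9.63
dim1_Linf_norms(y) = [6.05, 3.83, 5.1, 4.06, 4.32, 5.59, 3.74, 6.42, 3.29]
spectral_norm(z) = 13.92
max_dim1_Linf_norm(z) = 6.47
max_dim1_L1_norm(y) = 26.5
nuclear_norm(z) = 64.47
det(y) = -2691927.98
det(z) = -6310332.98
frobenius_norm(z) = 24.35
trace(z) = 9.29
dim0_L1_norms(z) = [22.95, 8.68, 23.77, 20.89, 14.29, 26.0, 21.5, 23.09, 24.02]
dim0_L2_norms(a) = [1.63, 1.56, 1.16, 1.83, 1.13, 1.65, 0.83, 0.98, 1.27]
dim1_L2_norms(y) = [9.07, 6.75, 7.53, 7.68, 8.69, 7.83, 7.67, 10.45, 6.27]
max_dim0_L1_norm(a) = 4.6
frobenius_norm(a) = 4.13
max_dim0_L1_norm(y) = 24.98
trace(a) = -0.34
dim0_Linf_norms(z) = [6.47, 1.92, 4.02, 5.22, 4.99, 5.02, 3.75, 4.34, 5.49]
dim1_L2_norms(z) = [8.73, 6.05, 7.95, 7.58, 9.74, 7.1, 8.01, 10.49, 6.33]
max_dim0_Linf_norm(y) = 6.42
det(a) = -0.00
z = a + y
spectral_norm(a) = 2.67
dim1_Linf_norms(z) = [5.49, 3.63, 4.72, 4.02, 5.22, 4.99, 3.89, 6.47, 3.11]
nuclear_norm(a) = 8.78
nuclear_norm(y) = 63.20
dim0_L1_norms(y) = [23.7, 5.39, 23.18, 19.37, 16.23, 24.98, 19.98, 23.74, 24.45]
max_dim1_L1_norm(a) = 4.3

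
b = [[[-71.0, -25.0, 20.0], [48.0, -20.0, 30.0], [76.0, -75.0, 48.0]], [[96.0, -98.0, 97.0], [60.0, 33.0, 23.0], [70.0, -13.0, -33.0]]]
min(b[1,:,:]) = -98.0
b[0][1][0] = 48.0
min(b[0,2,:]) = -75.0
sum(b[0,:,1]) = -120.0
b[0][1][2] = 30.0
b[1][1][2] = 23.0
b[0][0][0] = -71.0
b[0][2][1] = -75.0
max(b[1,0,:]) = 97.0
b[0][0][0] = -71.0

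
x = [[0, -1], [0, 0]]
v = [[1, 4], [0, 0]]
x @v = [[0, 0], [0, 0]]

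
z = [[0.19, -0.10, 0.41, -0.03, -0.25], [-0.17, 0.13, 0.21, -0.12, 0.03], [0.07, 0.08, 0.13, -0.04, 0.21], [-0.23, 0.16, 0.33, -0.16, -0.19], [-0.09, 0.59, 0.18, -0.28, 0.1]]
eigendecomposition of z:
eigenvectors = [[(0.03+0j), -0.70+0.00j, (0.16+0j), (-0.34+0.06j), -0.34-0.06j], [(-0.36+0j), (-0.09+0j), -0.34+0.00j, (-0.46-0.08j), (-0.46+0.08j)], [(-0.54+0j), (-0.58+0j), (-0.21+0j), (0.13-0.06j), (0.13+0.06j)], [(-0.16+0j), (0.06+0j), (-0.9+0j), -0.78+0.00j, (-0.78-0j)], [(-0.74+0j), (-0.4+0j), (0.01+0j), -0.06+0.18j, -0.06-0.18j]]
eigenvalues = [(0.46+0j), (0.38+0j), (0.02+0j), (-0.23+0.1j), (-0.23-0.1j)]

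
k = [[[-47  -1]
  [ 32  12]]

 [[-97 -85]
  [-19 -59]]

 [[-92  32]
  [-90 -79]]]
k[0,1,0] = 32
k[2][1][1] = -79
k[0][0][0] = -47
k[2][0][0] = -92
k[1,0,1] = -85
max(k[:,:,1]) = 32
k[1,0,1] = -85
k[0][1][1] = 12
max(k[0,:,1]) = 12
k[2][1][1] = -79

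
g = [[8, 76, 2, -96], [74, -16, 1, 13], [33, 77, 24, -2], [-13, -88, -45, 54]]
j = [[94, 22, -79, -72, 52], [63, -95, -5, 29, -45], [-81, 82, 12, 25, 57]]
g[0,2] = 2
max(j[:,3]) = 29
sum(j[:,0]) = 76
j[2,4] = 57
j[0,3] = -72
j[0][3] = -72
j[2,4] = 57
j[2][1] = 82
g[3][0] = -13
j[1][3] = 29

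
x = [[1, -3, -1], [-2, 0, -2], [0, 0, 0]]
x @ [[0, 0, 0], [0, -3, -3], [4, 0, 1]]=[[-4, 9, 8], [-8, 0, -2], [0, 0, 0]]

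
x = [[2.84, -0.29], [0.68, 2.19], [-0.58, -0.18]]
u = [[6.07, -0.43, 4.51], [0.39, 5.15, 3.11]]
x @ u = [[17.13,-2.71,11.91],[4.98,10.99,9.88],[-3.59,-0.68,-3.18]]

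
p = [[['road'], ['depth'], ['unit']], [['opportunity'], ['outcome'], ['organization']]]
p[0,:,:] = [['road'], ['depth'], ['unit']]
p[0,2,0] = 'unit'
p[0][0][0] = 'road'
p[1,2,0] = 'organization'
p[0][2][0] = 'unit'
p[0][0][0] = 'road'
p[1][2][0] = 'organization'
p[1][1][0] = 'outcome'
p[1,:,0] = ['opportunity', 'outcome', 'organization']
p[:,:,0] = [['road', 'depth', 'unit'], ['opportunity', 'outcome', 'organization']]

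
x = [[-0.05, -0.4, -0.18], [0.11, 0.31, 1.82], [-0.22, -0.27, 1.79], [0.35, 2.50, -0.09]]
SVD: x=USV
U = [[-0.11, 0.13, 0.03], [-0.19, -0.70, 0.69], [-0.40, -0.58, -0.70], [0.89, -0.4, -0.17]]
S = [2.6, 2.55, 0.17]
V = [[0.15, 0.89, -0.43], [-0.04, -0.43, -0.9], [0.99, -0.15, 0.03]]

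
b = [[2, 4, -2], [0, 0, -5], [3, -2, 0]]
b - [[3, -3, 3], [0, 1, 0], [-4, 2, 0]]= [[-1, 7, -5], [0, -1, -5], [7, -4, 0]]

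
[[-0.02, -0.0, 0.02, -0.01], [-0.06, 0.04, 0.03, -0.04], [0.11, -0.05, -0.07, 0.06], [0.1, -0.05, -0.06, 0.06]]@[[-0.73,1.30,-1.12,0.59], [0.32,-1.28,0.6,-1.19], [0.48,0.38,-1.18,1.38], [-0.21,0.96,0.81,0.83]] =[[0.03, -0.03, -0.01, 0.01], [0.08, -0.16, 0.02, -0.07], [-0.14, 0.24, -0.02, 0.08], [-0.13, 0.23, -0.02, 0.09]]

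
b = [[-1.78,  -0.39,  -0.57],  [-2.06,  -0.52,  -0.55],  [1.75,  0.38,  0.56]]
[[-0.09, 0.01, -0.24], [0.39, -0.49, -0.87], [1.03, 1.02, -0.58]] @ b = [[-0.28,-0.06,-0.09], [-1.21,-0.23,-0.44], [-4.95,-1.15,-1.47]]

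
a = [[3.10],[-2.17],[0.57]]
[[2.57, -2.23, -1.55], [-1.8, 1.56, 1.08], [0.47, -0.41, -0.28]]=a @ [[0.83,-0.72,-0.5]]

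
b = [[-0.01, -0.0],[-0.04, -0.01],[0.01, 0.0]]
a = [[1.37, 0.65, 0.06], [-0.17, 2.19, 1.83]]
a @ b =[[-0.04,-0.01], [-0.07,-0.02]]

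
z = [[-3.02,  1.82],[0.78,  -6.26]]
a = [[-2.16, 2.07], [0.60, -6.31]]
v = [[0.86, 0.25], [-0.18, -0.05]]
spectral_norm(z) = 6.75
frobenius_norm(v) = 0.91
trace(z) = -9.28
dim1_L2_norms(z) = [3.53, 6.31]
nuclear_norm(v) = 0.92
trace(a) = -8.47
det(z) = 17.49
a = v + z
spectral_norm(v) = 0.91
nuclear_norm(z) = 9.34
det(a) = 12.39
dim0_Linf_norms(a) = [2.16, 6.31]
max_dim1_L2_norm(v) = 0.9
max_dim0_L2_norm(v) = 0.88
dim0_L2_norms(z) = [3.12, 6.52]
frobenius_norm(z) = 7.23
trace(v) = 0.81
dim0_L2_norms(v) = [0.88, 0.25]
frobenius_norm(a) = 7.01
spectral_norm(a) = 6.77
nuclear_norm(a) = 8.60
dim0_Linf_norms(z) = [3.02, 6.26]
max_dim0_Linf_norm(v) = 0.86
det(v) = 0.00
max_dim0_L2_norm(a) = 6.64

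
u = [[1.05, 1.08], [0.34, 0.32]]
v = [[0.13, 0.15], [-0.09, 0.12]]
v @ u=[[0.19,  0.19],[-0.05,  -0.06]]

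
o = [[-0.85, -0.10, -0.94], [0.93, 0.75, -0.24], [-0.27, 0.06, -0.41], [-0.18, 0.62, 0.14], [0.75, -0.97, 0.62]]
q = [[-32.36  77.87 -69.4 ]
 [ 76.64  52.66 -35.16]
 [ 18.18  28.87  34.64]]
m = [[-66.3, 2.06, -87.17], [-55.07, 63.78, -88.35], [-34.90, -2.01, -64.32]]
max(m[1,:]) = 63.78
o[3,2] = 0.145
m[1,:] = [-55.07, 63.78, -88.35]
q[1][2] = -35.16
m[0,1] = 2.06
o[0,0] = -0.846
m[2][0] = -34.9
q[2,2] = 34.64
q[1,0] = 76.64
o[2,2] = -0.41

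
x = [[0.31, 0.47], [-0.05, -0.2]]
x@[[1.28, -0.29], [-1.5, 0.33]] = [[-0.31, 0.07], [0.24, -0.05]]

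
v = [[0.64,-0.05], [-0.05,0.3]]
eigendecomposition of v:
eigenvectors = [[0.99, 0.14],[-0.14, 0.99]]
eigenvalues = [0.65, 0.29]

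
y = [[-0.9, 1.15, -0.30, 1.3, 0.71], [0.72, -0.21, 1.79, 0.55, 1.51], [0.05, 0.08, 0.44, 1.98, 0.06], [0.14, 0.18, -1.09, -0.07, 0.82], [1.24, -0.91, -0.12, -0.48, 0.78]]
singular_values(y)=[2.9, 2.7, 1.71, 1.19, 0.0]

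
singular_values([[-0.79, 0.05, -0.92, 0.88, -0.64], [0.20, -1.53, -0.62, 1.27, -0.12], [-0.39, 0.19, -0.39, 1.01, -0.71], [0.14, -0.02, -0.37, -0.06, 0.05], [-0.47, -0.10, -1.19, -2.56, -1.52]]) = [3.39, 2.38, 1.48, 0.42, 0.27]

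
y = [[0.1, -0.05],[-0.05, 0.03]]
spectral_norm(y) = 0.13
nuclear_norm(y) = 0.13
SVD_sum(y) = [[0.1, -0.05], [-0.05, 0.03]] + [[0.00, 0.00], [0.0, 0.00]]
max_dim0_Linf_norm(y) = 0.1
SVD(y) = [[-0.89, 0.46], [0.46, 0.89]] @ diag([0.12603277807866853, 0.003967221921331484]) @ [[-0.89, 0.46], [0.46, 0.89]]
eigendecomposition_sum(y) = [[0.1, -0.05], [-0.05, 0.03]] + [[0.00, 0.00], [0.00, 0.0]]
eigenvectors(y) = [[0.89, 0.46], [-0.46, 0.89]]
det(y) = 0.00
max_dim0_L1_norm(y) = 0.15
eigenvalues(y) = [0.13, 0.0]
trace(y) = 0.13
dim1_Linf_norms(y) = [0.1, 0.05]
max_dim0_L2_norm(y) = 0.11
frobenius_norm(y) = 0.13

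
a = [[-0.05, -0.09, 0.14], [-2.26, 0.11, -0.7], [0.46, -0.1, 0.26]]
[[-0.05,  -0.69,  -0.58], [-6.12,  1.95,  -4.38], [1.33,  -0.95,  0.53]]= a@ [[2.86,0.51,2.93],[-2.41,0.59,-0.21],[-0.87,-4.34,-3.24]]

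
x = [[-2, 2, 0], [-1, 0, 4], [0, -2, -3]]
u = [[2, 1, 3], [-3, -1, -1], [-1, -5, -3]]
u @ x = [[-5, -2, -5], [7, -4, -1], [7, 4, -11]]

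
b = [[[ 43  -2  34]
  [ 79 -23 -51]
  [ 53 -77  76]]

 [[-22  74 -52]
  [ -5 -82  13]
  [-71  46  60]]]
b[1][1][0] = -5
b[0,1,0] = 79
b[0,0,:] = [43, -2, 34]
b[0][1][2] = -51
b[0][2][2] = 76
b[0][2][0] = 53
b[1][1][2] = 13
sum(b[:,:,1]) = -64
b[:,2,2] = [76, 60]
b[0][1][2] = -51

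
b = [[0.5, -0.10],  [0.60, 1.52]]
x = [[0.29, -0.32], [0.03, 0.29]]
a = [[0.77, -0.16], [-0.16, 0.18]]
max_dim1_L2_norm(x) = 0.43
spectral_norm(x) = 0.48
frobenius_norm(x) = 0.52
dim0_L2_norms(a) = [0.79, 0.24]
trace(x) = 0.58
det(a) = 0.11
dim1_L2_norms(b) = [0.51, 1.63]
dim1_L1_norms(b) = [0.6, 2.12]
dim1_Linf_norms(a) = [0.77, 0.18]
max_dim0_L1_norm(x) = 0.61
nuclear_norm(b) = 2.14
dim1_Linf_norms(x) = [0.32, 0.29]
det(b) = 0.82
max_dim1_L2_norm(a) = 0.79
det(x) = 0.09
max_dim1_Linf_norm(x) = 0.32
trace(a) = 0.95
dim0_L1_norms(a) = [0.93, 0.34]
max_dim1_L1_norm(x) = 0.61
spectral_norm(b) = 1.64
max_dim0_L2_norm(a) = 0.79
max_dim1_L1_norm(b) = 2.12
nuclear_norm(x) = 0.68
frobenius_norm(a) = 0.82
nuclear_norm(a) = 0.95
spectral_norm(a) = 0.81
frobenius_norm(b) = 1.71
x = a @ b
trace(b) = 2.02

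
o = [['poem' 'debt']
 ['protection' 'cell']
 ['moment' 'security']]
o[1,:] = ['protection', 'cell']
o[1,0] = 'protection'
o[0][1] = 'debt'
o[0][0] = 'poem'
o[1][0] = 'protection'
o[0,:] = ['poem', 'debt']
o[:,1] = ['debt', 'cell', 'security']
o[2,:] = ['moment', 'security']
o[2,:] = ['moment', 'security']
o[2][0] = 'moment'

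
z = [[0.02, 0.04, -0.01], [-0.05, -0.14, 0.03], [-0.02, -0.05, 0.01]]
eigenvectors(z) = [[0.25, -0.86, 0.19], [-0.91, 0.36, 0.14], [-0.32, 0.35, 0.97]]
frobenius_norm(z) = 0.17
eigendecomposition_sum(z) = [[0.01, 0.04, -0.01], [-0.05, -0.14, 0.03], [-0.02, -0.05, 0.01]] + [[0.01, 0.00, -0.00], [-0.0, -0.0, 0.00], [-0.0, -0.00, 0.0]] + [[-0.0, 0.0, -0.0], [-0.0, 0.00, -0.00], [-0.0, 0.0, -0.0]]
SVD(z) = [[-0.27, -0.91, 0.32], [0.91, -0.35, -0.24], [0.33, 0.22, 0.92]] @ diag([0.16754020271967765, 0.005390204109034658, 0.001107326651102901]) @ [[-0.34, -0.92, 0.2], [-0.92, 0.37, 0.13], [-0.19, -0.14, -0.97]]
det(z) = 0.00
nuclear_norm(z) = 0.17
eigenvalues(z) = [-0.12, 0.01, -0.0]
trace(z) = -0.11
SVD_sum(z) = [[0.02, 0.04, -0.01],  [-0.05, -0.14, 0.03],  [-0.02, -0.05, 0.01]] + [[0.0, -0.0, -0.00],[0.00, -0.00, -0.0],[-0.00, 0.00, 0.00]] + [[-0.0, -0.0, -0.0], [0.00, 0.00, 0.0], [-0.0, -0.0, -0.0]]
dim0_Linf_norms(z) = [0.05, 0.14, 0.03]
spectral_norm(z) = 0.17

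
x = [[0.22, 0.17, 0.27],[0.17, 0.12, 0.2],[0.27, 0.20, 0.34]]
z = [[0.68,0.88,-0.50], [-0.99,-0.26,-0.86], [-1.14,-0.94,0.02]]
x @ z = [[-0.33,-0.10,-0.25], [-0.23,-0.07,-0.18], [-0.40,-0.13,-0.30]]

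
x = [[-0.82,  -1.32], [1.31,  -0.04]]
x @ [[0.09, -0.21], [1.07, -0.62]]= [[-1.49,0.99], [0.08,-0.25]]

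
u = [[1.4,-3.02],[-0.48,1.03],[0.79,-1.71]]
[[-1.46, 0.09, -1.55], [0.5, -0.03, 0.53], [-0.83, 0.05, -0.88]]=u@[[-0.03,0.00,-0.03], [0.47,-0.03,0.5]]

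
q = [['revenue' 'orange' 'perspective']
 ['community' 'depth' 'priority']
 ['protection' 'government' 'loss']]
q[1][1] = 'depth'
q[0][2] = 'perspective'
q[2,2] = 'loss'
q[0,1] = 'orange'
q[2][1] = 'government'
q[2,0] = 'protection'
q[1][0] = 'community'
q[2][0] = 'protection'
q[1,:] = ['community', 'depth', 'priority']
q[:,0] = ['revenue', 'community', 'protection']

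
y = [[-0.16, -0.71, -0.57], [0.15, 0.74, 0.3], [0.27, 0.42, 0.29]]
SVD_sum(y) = [[-0.21, -0.76, -0.47], [0.19, 0.66, 0.41], [0.13, 0.46, 0.29]] + [[-0.03, 0.05, -0.06],[-0.05, 0.08, -0.11],[0.02, -0.04, 0.05]] + [[0.08, 0.0, -0.04], [0.01, 0.0, -0.01], [0.11, 0.0, -0.05]]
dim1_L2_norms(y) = [0.92, 0.81, 0.58]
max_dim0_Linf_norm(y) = 0.74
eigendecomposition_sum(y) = [[(-0.26-0j),(-0.91-0j),-0.31-0.00j], [0.24+0.00j,(0.84+0j),0.29+0.00j], [0.08+0.00j,0.28+0.00j,0.10+0.00j]] + [[0.05+0.15j,0.10+0.13j,(-0.13+0.12j)], [(-0.05-0.02j),-0.05-0.01j,-0.06j], [0.09-0.06j,0.07-0.08j,(0.1+0.07j)]] + [[0.05-0.15j, (0.1-0.13j), -0.13-0.12j], [(-0.05+0.02j), (-0.05+0.01j), 0.00+0.06j], [(0.09+0.06j), 0.07+0.08j, (0.1-0.07j)]]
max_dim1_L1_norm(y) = 1.44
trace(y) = 0.87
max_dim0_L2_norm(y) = 1.11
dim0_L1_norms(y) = [0.58, 1.87, 1.16]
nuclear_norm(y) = 1.67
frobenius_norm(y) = 1.36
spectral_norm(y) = 1.34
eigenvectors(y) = [[(-0.71+0j), 0.80+0.00j, (0.8-0j)], [(0.66+0j), (-0.19+0.18j), (-0.19-0.18j)], [(0.22+0j), -0.12-0.53j, -0.12+0.53j]]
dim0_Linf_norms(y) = [0.27, 0.74, 0.57]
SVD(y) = [[-0.68, 0.45, -0.57], [0.60, 0.80, -0.09], [0.42, -0.41, -0.81]] @ diag([1.3386577406760698, 0.17883649666447024, 0.15528348524173205]) @ [[0.23,0.82,0.52], [-0.34,0.57,-0.75], [-0.91,-0.0,0.42]]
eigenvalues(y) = [(0.68+0j), (0.1+0.21j), (0.1-0.21j)]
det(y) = 0.04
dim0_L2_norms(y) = [0.35, 1.11, 0.71]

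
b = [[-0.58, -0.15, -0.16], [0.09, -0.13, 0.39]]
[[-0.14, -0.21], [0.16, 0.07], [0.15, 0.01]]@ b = [[0.06, 0.05, -0.06], [-0.09, -0.03, 0.0], [-0.09, -0.02, -0.02]]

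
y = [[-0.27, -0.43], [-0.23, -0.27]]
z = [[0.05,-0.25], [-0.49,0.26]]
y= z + [[-0.32,-0.18],  [0.26,-0.53]]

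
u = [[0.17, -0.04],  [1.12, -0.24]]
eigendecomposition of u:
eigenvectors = [[(0.18+0.05j), 0.18-0.05j],  [(0.98+0j), (0.98-0j)]]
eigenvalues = [(-0.03+0.05j), (-0.03-0.05j)]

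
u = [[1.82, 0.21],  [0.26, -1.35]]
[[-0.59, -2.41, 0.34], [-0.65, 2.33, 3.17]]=u@[[-0.37, -1.10, 0.45], [0.41, -1.94, -2.26]]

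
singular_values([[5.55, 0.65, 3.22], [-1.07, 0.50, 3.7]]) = [6.56, 3.7]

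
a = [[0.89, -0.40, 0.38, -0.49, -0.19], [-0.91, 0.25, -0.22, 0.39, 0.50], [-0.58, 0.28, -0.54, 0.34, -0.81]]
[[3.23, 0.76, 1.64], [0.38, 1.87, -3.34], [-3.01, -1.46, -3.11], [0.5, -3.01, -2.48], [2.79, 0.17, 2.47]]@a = [[1.23, -0.64, 0.17, -0.73, -1.56], [0.57, -0.62, 1.54, -0.59, 3.57], [0.45, -0.03, 0.86, -0.15, 2.36], [4.62, -1.65, 2.19, -2.26, 0.41], [0.9, -0.38, -0.31, -0.46, -2.45]]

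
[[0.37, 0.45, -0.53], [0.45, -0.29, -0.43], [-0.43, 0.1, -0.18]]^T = [[0.37,0.45,-0.43], [0.45,-0.29,0.10], [-0.53,-0.43,-0.18]]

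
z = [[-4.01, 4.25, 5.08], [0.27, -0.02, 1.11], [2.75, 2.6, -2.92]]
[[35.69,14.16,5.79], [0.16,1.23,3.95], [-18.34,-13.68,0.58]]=z @ [[-5.88, -2.36, 2.78],  [0.95, -0.89, 0.53],  [1.59, 1.67, 2.89]]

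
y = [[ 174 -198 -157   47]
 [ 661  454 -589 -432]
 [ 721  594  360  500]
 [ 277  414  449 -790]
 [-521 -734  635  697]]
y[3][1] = 414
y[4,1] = -734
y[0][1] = -198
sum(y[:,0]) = 1312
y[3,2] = 449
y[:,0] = [174, 661, 721, 277, -521]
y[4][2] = 635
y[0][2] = -157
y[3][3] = -790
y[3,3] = -790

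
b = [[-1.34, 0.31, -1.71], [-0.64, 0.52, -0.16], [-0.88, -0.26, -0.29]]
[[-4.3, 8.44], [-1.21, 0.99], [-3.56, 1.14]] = b @ [[3.41, 0.17], [1.92, 0.59], [0.19, -4.96]]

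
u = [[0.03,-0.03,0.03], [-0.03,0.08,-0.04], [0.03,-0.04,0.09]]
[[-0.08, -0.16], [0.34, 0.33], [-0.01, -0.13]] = u@[[0.68, -3.08], [5.58, 3.56], [2.16, 1.17]]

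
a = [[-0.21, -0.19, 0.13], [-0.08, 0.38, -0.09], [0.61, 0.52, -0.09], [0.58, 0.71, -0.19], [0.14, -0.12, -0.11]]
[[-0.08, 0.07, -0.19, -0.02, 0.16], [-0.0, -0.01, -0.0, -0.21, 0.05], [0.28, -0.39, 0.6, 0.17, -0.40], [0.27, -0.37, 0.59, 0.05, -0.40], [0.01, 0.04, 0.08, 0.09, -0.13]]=a @ [[0.39,  -0.5,  0.83,  0.63,  -0.67], [0.13,  -0.29,  0.20,  -0.34,  0.05], [0.23,  -0.68,  0.15,  0.39,  0.23]]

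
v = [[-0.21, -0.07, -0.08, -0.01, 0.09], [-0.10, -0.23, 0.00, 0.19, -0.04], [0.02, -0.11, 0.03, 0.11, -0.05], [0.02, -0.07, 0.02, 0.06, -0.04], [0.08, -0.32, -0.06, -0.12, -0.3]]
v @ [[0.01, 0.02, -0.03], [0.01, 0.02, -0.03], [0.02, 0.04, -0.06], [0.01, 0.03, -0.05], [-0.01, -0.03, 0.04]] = [[-0.01, -0.01, 0.02], [-0.00, 0.00, -0.00], [0.00, 0.0, -0.01], [0.00, 0.00, -0.00], [-0.0, -0.00, 0.00]]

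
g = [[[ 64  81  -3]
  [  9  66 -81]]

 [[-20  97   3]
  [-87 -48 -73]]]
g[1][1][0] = -87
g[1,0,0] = -20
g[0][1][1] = 66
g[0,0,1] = 81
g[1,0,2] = 3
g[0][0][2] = -3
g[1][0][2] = 3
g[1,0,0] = -20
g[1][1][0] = -87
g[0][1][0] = 9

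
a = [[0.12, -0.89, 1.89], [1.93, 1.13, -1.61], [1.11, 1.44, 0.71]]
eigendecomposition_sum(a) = [[(-0.42+0.45j), -0.67-0.20j, (0.51-0.37j)], [(0.87-0.08j), (0.52+0.84j), -0.89-0.09j], [0.03-0.46j, (0.48-0.21j), (-0.12+0.46j)]] + [[(-0.42-0.45j),  (-0.67+0.2j),  (0.51+0.37j)], [0.87+0.08j,  (0.52-0.84j),  -0.89+0.09j], [(0.03+0.46j),  0.48+0.21j,  (-0.12-0.46j)]] + [[0.97-0.00j, 0.44+0.00j, (0.86+0j)], [(0.2-0j), (0.09+0j), 0.18+0.00j], [1.05-0.00j, 0.48+0.00j, 0.94+0.00j]]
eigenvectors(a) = [[(0.4-0.35j), (0.4+0.35j), (0.67+0j)], [(-0.75+0j), (-0.75-0j), 0.14+0.00j], [-0.06+0.39j, -0.06-0.39j, 0.73+0.00j]]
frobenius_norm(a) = 3.97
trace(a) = 1.96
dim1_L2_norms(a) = [2.09, 2.76, 1.95]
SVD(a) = [[0.48, 0.61, -0.63], [-0.82, 0.07, -0.56], [-0.3, 0.79, 0.53]] @ diag([3.282799041672889, 2.0470899224703656, 0.9027476398816222]) @ [[-0.57, -0.54, 0.62], [0.53, 0.33, 0.78], [-0.63, 0.77, 0.1]]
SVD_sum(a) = [[-0.9, -0.86, 0.98], [1.53, 1.47, -1.67], [0.55, 0.53, -0.60]] + [[0.66, 0.41, 0.97], [0.08, 0.05, 0.11], [0.86, 0.54, 1.26]] + [[0.36, -0.44, -0.06], [0.32, -0.39, -0.05], [-0.3, 0.37, 0.05]]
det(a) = 6.07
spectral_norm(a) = 3.28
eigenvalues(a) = [(-0.02+1.74j), (-0.02-1.74j), (2+0j)]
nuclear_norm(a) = 6.23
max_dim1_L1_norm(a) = 4.67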